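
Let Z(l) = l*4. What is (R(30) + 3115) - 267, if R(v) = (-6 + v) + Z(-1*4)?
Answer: 2856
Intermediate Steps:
Z(l) = 4*l
R(v) = -22 + v (R(v) = (-6 + v) + 4*(-1*4) = (-6 + v) + 4*(-4) = (-6 + v) - 16 = -22 + v)
(R(30) + 3115) - 267 = ((-22 + 30) + 3115) - 267 = (8 + 3115) - 267 = 3123 - 267 = 2856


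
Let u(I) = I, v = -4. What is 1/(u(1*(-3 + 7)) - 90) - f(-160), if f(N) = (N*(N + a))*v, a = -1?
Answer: 8861439/86 ≈ 1.0304e+5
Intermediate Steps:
f(N) = -4*N*(-1 + N) (f(N) = (N*(N - 1))*(-4) = (N*(-1 + N))*(-4) = -4*N*(-1 + N))
1/(u(1*(-3 + 7)) - 90) - f(-160) = 1/(1*(-3 + 7) - 90) - 4*(-160)*(1 - 1*(-160)) = 1/(1*4 - 90) - 4*(-160)*(1 + 160) = 1/(4 - 90) - 4*(-160)*161 = 1/(-86) - 1*(-103040) = -1/86 + 103040 = 8861439/86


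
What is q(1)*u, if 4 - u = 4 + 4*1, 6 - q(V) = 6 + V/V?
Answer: 4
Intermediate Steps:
q(V) = -1 (q(V) = 6 - (6 + V/V) = 6 - (6 + 1) = 6 - 1*7 = 6 - 7 = -1)
u = -4 (u = 4 - (4 + 4*1) = 4 - (4 + 4) = 4 - 1*8 = 4 - 8 = -4)
q(1)*u = -1*(-4) = 4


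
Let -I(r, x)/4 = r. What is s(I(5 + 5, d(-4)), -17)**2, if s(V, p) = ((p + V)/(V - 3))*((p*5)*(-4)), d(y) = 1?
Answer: 375584400/1849 ≈ 2.0313e+5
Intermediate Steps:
I(r, x) = -4*r
s(V, p) = -20*p*(V + p)/(-3 + V) (s(V, p) = ((V + p)/(-3 + V))*((5*p)*(-4)) = ((V + p)/(-3 + V))*(-20*p) = -20*p*(V + p)/(-3 + V))
s(I(5 + 5, d(-4)), -17)**2 = (-20*(-17)*(-4*(5 + 5) - 17)/(-3 - 4*(5 + 5)))**2 = (-20*(-17)*(-4*10 - 17)/(-3 - 4*10))**2 = (-20*(-17)*(-40 - 17)/(-3 - 40))**2 = (-20*(-17)*(-57)/(-43))**2 = (-20*(-17)*(-1/43)*(-57))**2 = (19380/43)**2 = 375584400/1849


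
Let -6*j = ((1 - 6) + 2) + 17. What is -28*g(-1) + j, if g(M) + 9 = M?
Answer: 833/3 ≈ 277.67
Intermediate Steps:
g(M) = -9 + M
j = -7/3 (j = -(((1 - 6) + 2) + 17)/6 = -((-5 + 2) + 17)/6 = -(-3 + 17)/6 = -⅙*14 = -7/3 ≈ -2.3333)
-28*g(-1) + j = -28*(-9 - 1) - 7/3 = -28*(-10) - 7/3 = 280 - 7/3 = 833/3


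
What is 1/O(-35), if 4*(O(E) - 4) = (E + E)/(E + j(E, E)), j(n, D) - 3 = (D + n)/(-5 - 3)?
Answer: 93/442 ≈ 0.21041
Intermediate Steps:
j(n, D) = 3 - D/8 - n/8 (j(n, D) = 3 + (D + n)/(-5 - 3) = 3 + (D + n)/(-8) = 3 + (D + n)*(-1/8) = 3 + (-D/8 - n/8) = 3 - D/8 - n/8)
O(E) = 4 + E/(2*(3 + 3*E/4)) (O(E) = 4 + ((E + E)/(E + (3 - E/8 - E/8)))/4 = 4 + ((2*E)/(E + (3 - E/4)))/4 = 4 + ((2*E)/(3 + 3*E/4))/4 = 4 + (2*E/(3 + 3*E/4))/4 = 4 + E/(2*(3 + 3*E/4)))
1/O(-35) = 1/(2*(24 + 7*(-35))/(3*(4 - 35))) = 1/((2/3)*(24 - 245)/(-31)) = 1/((2/3)*(-1/31)*(-221)) = 1/(442/93) = 93/442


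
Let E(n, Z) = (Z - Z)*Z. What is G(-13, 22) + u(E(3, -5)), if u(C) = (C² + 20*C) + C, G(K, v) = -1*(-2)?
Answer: 2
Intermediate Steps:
G(K, v) = 2
E(n, Z) = 0 (E(n, Z) = 0*Z = 0)
u(C) = C² + 21*C
G(-13, 22) + u(E(3, -5)) = 2 + 0*(21 + 0) = 2 + 0*21 = 2 + 0 = 2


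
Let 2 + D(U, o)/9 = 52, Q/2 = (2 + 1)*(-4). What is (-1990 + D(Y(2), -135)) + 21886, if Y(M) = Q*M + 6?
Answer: 20346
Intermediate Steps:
Q = -24 (Q = 2*((2 + 1)*(-4)) = 2*(3*(-4)) = 2*(-12) = -24)
Y(M) = 6 - 24*M (Y(M) = -24*M + 6 = 6 - 24*M)
D(U, o) = 450 (D(U, o) = -18 + 9*52 = -18 + 468 = 450)
(-1990 + D(Y(2), -135)) + 21886 = (-1990 + 450) + 21886 = -1540 + 21886 = 20346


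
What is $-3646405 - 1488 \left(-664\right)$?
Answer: $-2658373$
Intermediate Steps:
$-3646405 - 1488 \left(-664\right) = -3646405 - -988032 = -3646405 + 988032 = -2658373$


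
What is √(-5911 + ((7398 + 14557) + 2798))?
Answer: √18842 ≈ 137.27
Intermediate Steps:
√(-5911 + ((7398 + 14557) + 2798)) = √(-5911 + (21955 + 2798)) = √(-5911 + 24753) = √18842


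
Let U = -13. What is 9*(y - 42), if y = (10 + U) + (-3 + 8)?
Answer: -360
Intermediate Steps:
y = 2 (y = (10 - 13) + (-3 + 8) = -3 + 5 = 2)
9*(y - 42) = 9*(2 - 42) = 9*(-40) = -360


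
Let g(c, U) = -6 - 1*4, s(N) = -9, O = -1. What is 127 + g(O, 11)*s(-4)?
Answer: 217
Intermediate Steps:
g(c, U) = -10 (g(c, U) = -6 - 4 = -10)
127 + g(O, 11)*s(-4) = 127 - 10*(-9) = 127 + 90 = 217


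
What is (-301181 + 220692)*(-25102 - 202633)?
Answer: 18330162415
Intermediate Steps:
(-301181 + 220692)*(-25102 - 202633) = -80489*(-227735) = 18330162415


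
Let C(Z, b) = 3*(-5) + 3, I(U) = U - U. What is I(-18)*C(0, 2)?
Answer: 0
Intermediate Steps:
I(U) = 0
C(Z, b) = -12 (C(Z, b) = -15 + 3 = -12)
I(-18)*C(0, 2) = 0*(-12) = 0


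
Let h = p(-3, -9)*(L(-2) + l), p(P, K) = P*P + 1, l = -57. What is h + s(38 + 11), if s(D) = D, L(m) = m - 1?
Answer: -551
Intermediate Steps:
L(m) = -1 + m
p(P, K) = 1 + P² (p(P, K) = P² + 1 = 1 + P²)
h = -600 (h = (1 + (-3)²)*((-1 - 2) - 57) = (1 + 9)*(-3 - 57) = 10*(-60) = -600)
h + s(38 + 11) = -600 + (38 + 11) = -600 + 49 = -551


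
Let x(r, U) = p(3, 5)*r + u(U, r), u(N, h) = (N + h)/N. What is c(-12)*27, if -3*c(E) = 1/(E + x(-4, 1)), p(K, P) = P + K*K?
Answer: 9/71 ≈ 0.12676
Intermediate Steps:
u(N, h) = (N + h)/N
p(K, P) = P + K²
x(r, U) = 14*r + (U + r)/U (x(r, U) = (5 + 3²)*r + (U + r)/U = (5 + 9)*r + (U + r)/U = 14*r + (U + r)/U)
c(E) = -1/(3*(-59 + E)) (c(E) = -1/(3*(E + (1 + 14*(-4) - 4/1))) = -1/(3*(E + (1 - 56 - 4*1))) = -1/(3*(E + (1 - 56 - 4))) = -1/(3*(E - 59)) = -1/(3*(-59 + E)))
c(-12)*27 = -1/(-177 + 3*(-12))*27 = -1/(-177 - 36)*27 = -1/(-213)*27 = -1*(-1/213)*27 = (1/213)*27 = 9/71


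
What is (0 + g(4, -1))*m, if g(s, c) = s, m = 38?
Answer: 152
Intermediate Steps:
(0 + g(4, -1))*m = (0 + 4)*38 = 4*38 = 152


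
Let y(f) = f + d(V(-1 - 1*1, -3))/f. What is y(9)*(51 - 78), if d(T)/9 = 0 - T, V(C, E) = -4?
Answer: -351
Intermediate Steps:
d(T) = -9*T (d(T) = 9*(0 - T) = 9*(-T) = -9*T)
y(f) = f + 36/f (y(f) = f + (-9*(-4))/f = f + 36/f)
y(9)*(51 - 78) = (9 + 36/9)*(51 - 78) = (9 + 36*(⅑))*(-27) = (9 + 4)*(-27) = 13*(-27) = -351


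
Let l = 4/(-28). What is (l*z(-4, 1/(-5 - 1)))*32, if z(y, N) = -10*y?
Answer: -1280/7 ≈ -182.86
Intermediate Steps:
l = -⅐ (l = 4*(-1/28) = -⅐ ≈ -0.14286)
(l*z(-4, 1/(-5 - 1)))*32 = -(-10)*(-4)/7*32 = -⅐*40*32 = -40/7*32 = -1280/7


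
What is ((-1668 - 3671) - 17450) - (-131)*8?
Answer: -21741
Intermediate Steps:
((-1668 - 3671) - 17450) - (-131)*8 = (-5339 - 17450) - 1*(-1048) = -22789 + 1048 = -21741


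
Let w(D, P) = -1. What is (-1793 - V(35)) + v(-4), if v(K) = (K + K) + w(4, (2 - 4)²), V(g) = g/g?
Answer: -1803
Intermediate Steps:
V(g) = 1
v(K) = -1 + 2*K (v(K) = (K + K) - 1 = 2*K - 1 = -1 + 2*K)
(-1793 - V(35)) + v(-4) = (-1793 - 1*1) + (-1 + 2*(-4)) = (-1793 - 1) + (-1 - 8) = -1794 - 9 = -1803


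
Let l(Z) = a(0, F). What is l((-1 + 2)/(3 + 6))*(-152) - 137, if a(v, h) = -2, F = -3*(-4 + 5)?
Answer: 167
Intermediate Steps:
F = -3 (F = -3*1 = -3)
l(Z) = -2
l((-1 + 2)/(3 + 6))*(-152) - 137 = -2*(-152) - 137 = 304 - 137 = 167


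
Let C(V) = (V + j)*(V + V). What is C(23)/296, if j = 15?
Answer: 437/74 ≈ 5.9054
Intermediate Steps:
C(V) = 2*V*(15 + V) (C(V) = (V + 15)*(V + V) = (15 + V)*(2*V) = 2*V*(15 + V))
C(23)/296 = (2*23*(15 + 23))/296 = (2*23*38)*(1/296) = 1748*(1/296) = 437/74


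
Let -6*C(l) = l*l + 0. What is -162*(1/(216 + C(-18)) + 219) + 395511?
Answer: 360032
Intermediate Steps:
C(l) = -l²/6 (C(l) = -(l*l + 0)/6 = -(l² + 0)/6 = -l²/6)
-162*(1/(216 + C(-18)) + 219) + 395511 = -162*(1/(216 - ⅙*(-18)²) + 219) + 395511 = -162*(1/(216 - ⅙*324) + 219) + 395511 = -162*(1/(216 - 54) + 219) + 395511 = -162*(1/162 + 219) + 395511 = -162*35479/162 + 395511 = -35479 + 395511 = 360032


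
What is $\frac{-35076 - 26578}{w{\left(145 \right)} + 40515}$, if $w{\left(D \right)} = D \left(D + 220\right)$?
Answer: $- \frac{30827}{46720} \approx -0.65982$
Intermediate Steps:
$w{\left(D \right)} = D \left(220 + D\right)$
$\frac{-35076 - 26578}{w{\left(145 \right)} + 40515} = \frac{-35076 - 26578}{145 \left(220 + 145\right) + 40515} = - \frac{61654}{145 \cdot 365 + 40515} = - \frac{61654}{52925 + 40515} = - \frac{61654}{93440} = \left(-61654\right) \frac{1}{93440} = - \frac{30827}{46720}$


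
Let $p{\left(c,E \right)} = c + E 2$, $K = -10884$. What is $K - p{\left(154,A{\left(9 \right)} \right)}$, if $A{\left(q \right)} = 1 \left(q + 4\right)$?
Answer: $-11064$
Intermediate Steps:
$A{\left(q \right)} = 4 + q$ ($A{\left(q \right)} = 1 \left(4 + q\right) = 4 + q$)
$p{\left(c,E \right)} = c + 2 E$
$K - p{\left(154,A{\left(9 \right)} \right)} = -10884 - \left(154 + 2 \left(4 + 9\right)\right) = -10884 - \left(154 + 2 \cdot 13\right) = -10884 - \left(154 + 26\right) = -10884 - 180 = -11064$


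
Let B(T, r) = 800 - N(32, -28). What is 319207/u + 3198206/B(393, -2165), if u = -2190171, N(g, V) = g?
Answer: 1167395480375/280341888 ≈ 4164.2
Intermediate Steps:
B(T, r) = 768 (B(T, r) = 800 - 1*32 = 800 - 32 = 768)
319207/u + 3198206/B(393, -2165) = 319207/(-2190171) + 3198206/768 = 319207*(-1/2190171) + 3198206*(1/768) = -319207/2190171 + 1599103/384 = 1167395480375/280341888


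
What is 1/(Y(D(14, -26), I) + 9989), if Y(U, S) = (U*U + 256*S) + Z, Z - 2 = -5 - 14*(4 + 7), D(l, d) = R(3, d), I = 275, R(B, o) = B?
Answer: 1/80241 ≈ 1.2462e-5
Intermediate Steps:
D(l, d) = 3
Z = -157 (Z = 2 + (-5 - 14*(4 + 7)) = 2 + (-5 - 14*11) = 2 + (-5 - 154) = 2 - 159 = -157)
Y(U, S) = -157 + U**2 + 256*S (Y(U, S) = (U*U + 256*S) - 157 = (U**2 + 256*S) - 157 = -157 + U**2 + 256*S)
1/(Y(D(14, -26), I) + 9989) = 1/((-157 + 3**2 + 256*275) + 9989) = 1/((-157 + 9 + 70400) + 9989) = 1/(70252 + 9989) = 1/80241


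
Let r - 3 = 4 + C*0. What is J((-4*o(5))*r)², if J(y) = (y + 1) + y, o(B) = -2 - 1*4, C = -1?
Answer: 113569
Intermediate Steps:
o(B) = -6 (o(B) = -2 - 4 = -6)
r = 7 (r = 3 + (4 - 1*0) = 3 + (4 + 0) = 3 + 4 = 7)
J(y) = 1 + 2*y (J(y) = (1 + y) + y = 1 + 2*y)
J((-4*o(5))*r)² = (1 + 2*(-4*(-6)*7))² = (1 + 2*(24*7))² = (1 + 2*168)² = (1 + 336)² = 337² = 113569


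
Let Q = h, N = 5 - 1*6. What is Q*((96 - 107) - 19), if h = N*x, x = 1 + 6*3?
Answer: 570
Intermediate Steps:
N = -1 (N = 5 - 6 = -1)
x = 19 (x = 1 + 18 = 19)
h = -19 (h = -1*19 = -19)
Q = -19
Q*((96 - 107) - 19) = -19*((96 - 107) - 19) = -19*(-11 - 19) = -19*(-30) = 570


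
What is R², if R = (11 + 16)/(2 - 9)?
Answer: 729/49 ≈ 14.878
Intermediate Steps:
R = -27/7 (R = 27/(-7) = 27*(-⅐) = -27/7 ≈ -3.8571)
R² = (-27/7)² = 729/49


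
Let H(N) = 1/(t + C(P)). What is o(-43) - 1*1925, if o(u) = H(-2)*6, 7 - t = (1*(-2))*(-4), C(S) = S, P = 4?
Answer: -1923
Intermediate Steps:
t = -1 (t = 7 - 1*(-2)*(-4) = 7 - (-2)*(-4) = 7 - 1*8 = 7 - 8 = -1)
H(N) = ⅓ (H(N) = 1/(-1 + 4) = 1/3 = ⅓)
o(u) = 2 (o(u) = (⅓)*6 = 2)
o(-43) - 1*1925 = 2 - 1*1925 = 2 - 1925 = -1923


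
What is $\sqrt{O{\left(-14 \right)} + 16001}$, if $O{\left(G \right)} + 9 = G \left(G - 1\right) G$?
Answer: $2 \sqrt{3263} \approx 114.25$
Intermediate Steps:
$O{\left(G \right)} = -9 + G^{2} \left(-1 + G\right)$ ($O{\left(G \right)} = -9 + G \left(G - 1\right) G = -9 + G \left(-1 + G\right) G = -9 + G^{2} \left(-1 + G\right)$)
$\sqrt{O{\left(-14 \right)} + 16001} = \sqrt{\left(-9 + \left(-14\right)^{3} - \left(-14\right)^{2}\right) + 16001} = \sqrt{\left(-9 - 2744 - 196\right) + 16001} = \sqrt{-2949 + 16001} = \sqrt{13052} = 2 \sqrt{3263}$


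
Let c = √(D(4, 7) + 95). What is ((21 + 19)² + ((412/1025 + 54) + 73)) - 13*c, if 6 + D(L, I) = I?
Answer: 1770587/1025 - 52*√6 ≈ 1600.0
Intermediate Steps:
D(L, I) = -6 + I
c = 4*√6 (c = √((-6 + 7) + 95) = √(1 + 95) = √96 = 4*√6 ≈ 9.7980)
((21 + 19)² + ((412/1025 + 54) + 73)) - 13*c = ((21 + 19)² + ((412/1025 + 54) + 73)) - 52*√6 = (40² + ((412*(1/1025) + 54) + 73)) - 52*√6 = (1600 + ((412/1025 + 54) + 73)) - 52*√6 = (1600 + (55762/1025 + 73)) - 52*√6 = (1600 + 130587/1025) - 52*√6 = 1770587/1025 - 52*√6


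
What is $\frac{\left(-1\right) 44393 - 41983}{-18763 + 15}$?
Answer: $\frac{21594}{4687} \approx 4.6072$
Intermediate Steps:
$\frac{\left(-1\right) 44393 - 41983}{-18763 + 15} = \frac{-44393 - 41983}{-18748} = \left(-86376\right) \left(- \frac{1}{18748}\right) = \frac{21594}{4687}$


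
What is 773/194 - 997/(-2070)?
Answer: 448382/100395 ≈ 4.4662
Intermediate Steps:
773/194 - 997/(-2070) = 773*(1/194) - 997*(-1/2070) = 773/194 + 997/2070 = 448382/100395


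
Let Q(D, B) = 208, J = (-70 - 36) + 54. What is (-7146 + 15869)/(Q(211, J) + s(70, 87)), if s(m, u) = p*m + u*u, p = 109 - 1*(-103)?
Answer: 8723/22617 ≈ 0.38568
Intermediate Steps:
p = 212 (p = 109 + 103 = 212)
J = -52 (J = -106 + 54 = -52)
s(m, u) = u² + 212*m (s(m, u) = 212*m + u*u = 212*m + u² = u² + 212*m)
(-7146 + 15869)/(Q(211, J) + s(70, 87)) = (-7146 + 15869)/(208 + (87² + 212*70)) = 8723/(208 + (7569 + 14840)) = 8723/(208 + 22409) = 8723/22617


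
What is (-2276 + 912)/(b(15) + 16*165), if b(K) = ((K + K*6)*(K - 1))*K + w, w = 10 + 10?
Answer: -682/12355 ≈ -0.055200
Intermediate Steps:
w = 20
b(K) = 20 + 7*K²*(-1 + K) (b(K) = ((K + K*6)*(K - 1))*K + 20 = ((K + 6*K)*(-1 + K))*K + 20 = ((7*K)*(-1 + K))*K + 20 = (7*K*(-1 + K))*K + 20 = 7*K²*(-1 + K) + 20 = 20 + 7*K²*(-1 + K))
(-2276 + 912)/(b(15) + 16*165) = (-2276 + 912)/((20 - 7*15² + 7*15³) + 16*165) = -1364/((20 - 7*225 + 7*3375) + 2640) = -1364/((20 - 1575 + 23625) + 2640) = -1364/(22070 + 2640) = -1364/24710 = -1364*1/24710 = -682/12355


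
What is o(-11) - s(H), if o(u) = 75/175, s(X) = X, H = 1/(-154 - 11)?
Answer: 502/1155 ≈ 0.43463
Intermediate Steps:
H = -1/165 (H = 1/(-165) = -1/165 ≈ -0.0060606)
o(u) = 3/7 (o(u) = 75*(1/175) = 3/7)
o(-11) - s(H) = 3/7 - 1*(-1/165) = 3/7 + 1/165 = 502/1155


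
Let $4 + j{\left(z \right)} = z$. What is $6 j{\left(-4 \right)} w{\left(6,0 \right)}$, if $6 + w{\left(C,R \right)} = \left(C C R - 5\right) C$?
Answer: $1728$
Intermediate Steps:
$j{\left(z \right)} = -4 + z$
$w{\left(C,R \right)} = -6 + C \left(-5 + R C^{2}\right)$ ($w{\left(C,R \right)} = -6 + \left(C C R - 5\right) C = -6 + \left(C^{2} R - 5\right) C = -6 + \left(R C^{2} - 5\right) C = -6 + \left(-5 + R C^{2}\right) C = -6 + C \left(-5 + R C^{2}\right)$)
$6 j{\left(-4 \right)} w{\left(6,0 \right)} = 6 \left(-4 - 4\right) \left(-6 - 30 + 0 \cdot 6^{3}\right) = 6 \left(-8\right) \left(-6 - 30 + 0 \cdot 216\right) = - 48 \left(-6 - 30 + 0\right) = \left(-48\right) \left(-36\right) = 1728$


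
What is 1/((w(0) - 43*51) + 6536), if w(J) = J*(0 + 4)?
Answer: 1/4343 ≈ 0.00023026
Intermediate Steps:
w(J) = 4*J (w(J) = J*4 = 4*J)
1/((w(0) - 43*51) + 6536) = 1/((4*0 - 43*51) + 6536) = 1/((0 - 2193) + 6536) = 1/(-2193 + 6536) = 1/4343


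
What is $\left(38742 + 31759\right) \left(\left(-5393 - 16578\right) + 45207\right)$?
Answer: $1638161236$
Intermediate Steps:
$\left(38742 + 31759\right) \left(\left(-5393 - 16578\right) + 45207\right) = 70501 \left(\left(-5393 - 16578\right) + 45207\right) = 70501 \left(-21971 + 45207\right) = 70501 \cdot 23236 = 1638161236$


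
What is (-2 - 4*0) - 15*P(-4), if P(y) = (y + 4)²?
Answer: -2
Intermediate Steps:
P(y) = (4 + y)²
(-2 - 4*0) - 15*P(-4) = (-2 - 4*0) - 15*(4 - 4)² = (-2 + 0) - 15*0² = -2 - 15*0 = -2 + 0 = -2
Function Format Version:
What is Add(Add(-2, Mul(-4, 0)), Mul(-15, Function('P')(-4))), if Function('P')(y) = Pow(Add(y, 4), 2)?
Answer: -2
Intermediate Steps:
Function('P')(y) = Pow(Add(4, y), 2)
Add(Add(-2, Mul(-4, 0)), Mul(-15, Function('P')(-4))) = Add(Add(-2, Mul(-4, 0)), Mul(-15, Pow(Add(4, -4), 2))) = Add(Add(-2, 0), Mul(-15, Pow(0, 2))) = Add(-2, Mul(-15, 0)) = Add(-2, 0) = -2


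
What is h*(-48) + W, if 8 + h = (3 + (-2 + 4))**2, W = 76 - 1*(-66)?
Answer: -674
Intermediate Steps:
W = 142 (W = 76 + 66 = 142)
h = 17 (h = -8 + (3 + (-2 + 4))**2 = -8 + (3 + 2)**2 = -8 + 5**2 = -8 + 25 = 17)
h*(-48) + W = 17*(-48) + 142 = -816 + 142 = -674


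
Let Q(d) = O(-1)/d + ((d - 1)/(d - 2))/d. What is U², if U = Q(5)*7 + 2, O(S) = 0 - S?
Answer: 6241/225 ≈ 27.738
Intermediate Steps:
O(S) = -S
Q(d) = 1/d + (-1 + d)/(d*(-2 + d)) (Q(d) = (-1*(-1))/d + ((d - 1)/(d - 2))/d = 1/d + ((-1 + d)/(-2 + d))/d = 1/d + (-1 + d)/(d*(-2 + d)))
U = 79/15 (U = ((-3 + 2*5)/(5*(-2 + 5)))*7 + 2 = ((⅕)*(-3 + 10)/3)*7 + 2 = ((⅕)*(⅓)*7)*7 + 2 = (7/15)*7 + 2 = 49/15 + 2 = 79/15 ≈ 5.2667)
U² = (79/15)² = 6241/225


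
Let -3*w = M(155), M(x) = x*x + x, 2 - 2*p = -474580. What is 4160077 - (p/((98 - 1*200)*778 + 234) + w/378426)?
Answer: 20760062559769855/4990303662 ≈ 4.1601e+6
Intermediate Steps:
p = 237291 (p = 1 - 1/2*(-474580) = 1 + 237290 = 237291)
M(x) = x + x**2 (M(x) = x**2 + x = x + x**2)
w = -8060 (w = -155*(1 + 155)/3 = -155*156/3 = -1/3*24180 = -8060)
4160077 - (p/((98 - 1*200)*778 + 234) + w/378426) = 4160077 - (237291/((98 - 1*200)*778 + 234) - 8060/378426) = 4160077 - (237291/((98 - 200)*778 + 234) - 8060*1/378426) = 4160077 - (237291/(-102*778 + 234) - 4030/189213) = 4160077 - (237291/(-79356 + 234) - 4030/189213) = 4160077 - (237291/(-79122) - 4030/189213) = 4160077 - (237291*(-1/79122) - 4030/189213) = 4160077 - (-79097/26374 - 4030/189213) = 4160077 - 1*(-15072467881/4990303662) = 4160077 + 15072467881/4990303662 = 20760062559769855/4990303662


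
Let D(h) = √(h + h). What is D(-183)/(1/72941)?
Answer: 72941*I*√366 ≈ 1.3954e+6*I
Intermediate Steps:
D(h) = √2*√h (D(h) = √(2*h) = √2*√h)
D(-183)/(1/72941) = (√2*√(-183))/(1/72941) = (√2*(I*√183))/(1/72941) = (I*√366)*72941 = 72941*I*√366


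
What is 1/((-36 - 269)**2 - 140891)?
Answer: -1/47866 ≈ -2.0892e-5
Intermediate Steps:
1/((-36 - 269)**2 - 140891) = 1/((-305)**2 - 140891) = 1/(93025 - 140891) = 1/(-47866) = -1/47866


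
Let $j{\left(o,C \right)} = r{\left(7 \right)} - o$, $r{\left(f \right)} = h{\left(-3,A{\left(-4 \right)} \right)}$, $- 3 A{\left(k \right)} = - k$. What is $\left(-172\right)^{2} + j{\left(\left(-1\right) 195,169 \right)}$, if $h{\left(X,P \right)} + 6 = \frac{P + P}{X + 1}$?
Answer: $\frac{89323}{3} \approx 29774.0$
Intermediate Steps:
$A{\left(k \right)} = \frac{k}{3}$ ($A{\left(k \right)} = - \frac{\left(-1\right) k}{3} = \frac{k}{3}$)
$h{\left(X,P \right)} = -6 + \frac{2 P}{1 + X}$ ($h{\left(X,P \right)} = -6 + \frac{P + P}{X + 1} = -6 + \frac{2 P}{1 + X}$)
$r{\left(f \right)} = - \frac{14}{3}$ ($r{\left(f \right)} = \frac{2 \left(-3 + \frac{1}{3} \left(-4\right) - -9\right)}{1 - 3} = \frac{2 \left(-3 - \frac{4}{3} + 9\right)}{-2} = 2 \left(- \frac{1}{2}\right) \frac{14}{3} = - \frac{14}{3}$)
$j{\left(o,C \right)} = - \frac{14}{3} - o$
$\left(-172\right)^{2} + j{\left(\left(-1\right) 195,169 \right)} = \left(-172\right)^{2} - \left(\frac{14}{3} - 195\right) = 29584 - - \frac{571}{3} = 29584 + \left(- \frac{14}{3} + 195\right) = 29584 + \frac{571}{3} = \frac{89323}{3}$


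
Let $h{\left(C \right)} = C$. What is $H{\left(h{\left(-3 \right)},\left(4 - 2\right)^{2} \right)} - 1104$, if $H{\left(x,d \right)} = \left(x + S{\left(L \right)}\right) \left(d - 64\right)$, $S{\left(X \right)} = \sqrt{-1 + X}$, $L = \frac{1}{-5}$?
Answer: $-924 - 12 i \sqrt{30} \approx -924.0 - 65.727 i$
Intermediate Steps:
$L = - \frac{1}{5} \approx -0.2$
$H{\left(x,d \right)} = \left(-64 + d\right) \left(x + \frac{i \sqrt{30}}{5}\right)$ ($H{\left(x,d \right)} = \left(x + \sqrt{-1 - \frac{1}{5}}\right) \left(d - 64\right) = \left(x + \sqrt{- \frac{6}{5}}\right) \left(-64 + d\right) = \left(x + \frac{i \sqrt{30}}{5}\right) \left(-64 + d\right) = \left(-64 + d\right) \left(x + \frac{i \sqrt{30}}{5}\right)$)
$H{\left(h{\left(-3 \right)},\left(4 - 2\right)^{2} \right)} - 1104 = \left(\left(-64\right) \left(-3\right) + \left(4 - 2\right)^{2} \left(-3\right) - \frac{64 i \sqrt{30}}{5} + \frac{i \left(4 - 2\right)^{2} \sqrt{30}}{5}\right) - 1104 = \left(192 + 2^{2} \left(-3\right) - \frac{64 i \sqrt{30}}{5} + \frac{i 2^{2} \sqrt{30}}{5}\right) - 1104 = \left(192 + 4 \left(-3\right) - \frac{64 i \sqrt{30}}{5} + \frac{1}{5} i 4 \sqrt{30}\right) - 1104 = \left(192 - 12 - \frac{64 i \sqrt{30}}{5} + \frac{4 i \sqrt{30}}{5}\right) - 1104 = \left(180 - 12 i \sqrt{30}\right) - 1104 = -924 - 12 i \sqrt{30}$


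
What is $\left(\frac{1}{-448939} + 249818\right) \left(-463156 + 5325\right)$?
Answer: $- \frac{51347139875973931}{448939} \approx -1.1437 \cdot 10^{11}$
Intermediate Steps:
$\left(\frac{1}{-448939} + 249818\right) \left(-463156 + 5325\right) = \left(- \frac{1}{448939} + 249818\right) \left(-457831\right) = \frac{112153043101}{448939} \left(-457831\right) = - \frac{51347139875973931}{448939}$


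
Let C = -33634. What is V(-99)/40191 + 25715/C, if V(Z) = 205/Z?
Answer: -102324539905/133826625306 ≈ -0.76461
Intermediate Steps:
V(-99)/40191 + 25715/C = (205/(-99))/40191 + 25715/(-33634) = (205*(-1/99))*(1/40191) + 25715*(-1/33634) = -205/99*1/40191 - 25715/33634 = -205/3978909 - 25715/33634 = -102324539905/133826625306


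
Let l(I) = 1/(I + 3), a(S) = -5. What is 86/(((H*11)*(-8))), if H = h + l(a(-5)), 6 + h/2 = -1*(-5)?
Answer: 43/110 ≈ 0.39091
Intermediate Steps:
l(I) = 1/(3 + I)
h = -2 (h = -12 + 2*(-1*(-5)) = -12 + 2*5 = -12 + 10 = -2)
H = -5/2 (H = -2 + 1/(3 - 5) = -2 + 1/(-2) = -2 - 1/2 = -5/2 ≈ -2.5000)
86/(((H*11)*(-8))) = 86/((-5/2*11*(-8))) = 86/((-55/2*(-8))) = 86/220 = 86*(1/220) = 43/110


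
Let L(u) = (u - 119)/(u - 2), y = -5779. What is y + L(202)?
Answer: -1155717/200 ≈ -5778.6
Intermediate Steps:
L(u) = (-119 + u)/(-2 + u)
y + L(202) = -5779 + (-119 + 202)/(-2 + 202) = -5779 + 83/200 = -1155717/200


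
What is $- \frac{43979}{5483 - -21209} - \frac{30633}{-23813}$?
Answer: $- \frac{229615891}{635616596} \approx -0.36125$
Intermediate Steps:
$- \frac{43979}{5483 - -21209} - \frac{30633}{-23813} = - \frac{43979}{5483 + 21209} - - \frac{30633}{23813} = - \frac{43979}{26692} + \frac{30633}{23813} = - \frac{229615891}{635616596}$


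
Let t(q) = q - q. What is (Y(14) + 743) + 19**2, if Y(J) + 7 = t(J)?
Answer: 1097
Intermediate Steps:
t(q) = 0
Y(J) = -7 (Y(J) = -7 + 0 = -7)
(Y(14) + 743) + 19**2 = (-7 + 743) + 19**2 = 736 + 361 = 1097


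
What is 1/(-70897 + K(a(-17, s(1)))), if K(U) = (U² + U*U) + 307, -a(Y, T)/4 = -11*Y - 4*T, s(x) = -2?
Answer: 1/1146210 ≈ 8.7244e-7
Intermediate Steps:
a(Y, T) = 16*T + 44*Y (a(Y, T) = -4*(-11*Y - 4*T) = 16*T + 44*Y)
K(U) = 307 + 2*U² (K(U) = (U² + U²) + 307 = 2*U² + 307 = 307 + 2*U²)
1/(-70897 + K(a(-17, s(1)))) = 1/(-70897 + (307 + 2*(16*(-2) + 44*(-17))²)) = 1/(-70897 + (307 + 2*(-32 - 748)²)) = 1/(-70897 + (307 + 2*(-780)²)) = 1/(-70897 + (307 + 2*608400)) = 1/(-70897 + (307 + 1216800)) = 1/(-70897 + 1217107) = 1/1146210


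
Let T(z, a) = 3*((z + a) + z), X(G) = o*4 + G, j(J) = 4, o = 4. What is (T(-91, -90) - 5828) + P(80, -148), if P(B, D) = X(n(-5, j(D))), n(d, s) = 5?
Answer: -6623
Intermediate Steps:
X(G) = 16 + G (X(G) = 4*4 + G = 16 + G)
P(B, D) = 21 (P(B, D) = 16 + 5 = 21)
T(z, a) = 3*a + 6*z (T(z, a) = 3*((a + z) + z) = 3*(a + 2*z) = 3*a + 6*z)
(T(-91, -90) - 5828) + P(80, -148) = ((3*(-90) + 6*(-91)) - 5828) + 21 = ((-270 - 546) - 5828) + 21 = (-816 - 5828) + 21 = -6644 + 21 = -6623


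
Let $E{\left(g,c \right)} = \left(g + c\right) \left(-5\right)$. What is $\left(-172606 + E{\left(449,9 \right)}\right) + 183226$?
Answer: $8330$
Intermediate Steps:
$E{\left(g,c \right)} = - 5 c - 5 g$ ($E{\left(g,c \right)} = \left(c + g\right) \left(-5\right) = - 5 c - 5 g$)
$\left(-172606 + E{\left(449,9 \right)}\right) + 183226 = \left(-172606 - 2290\right) + 183226 = -174896 + 183226 = 8330$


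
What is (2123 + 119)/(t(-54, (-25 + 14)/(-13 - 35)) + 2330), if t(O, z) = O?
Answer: 1121/1138 ≈ 0.98506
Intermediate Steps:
(2123 + 119)/(t(-54, (-25 + 14)/(-13 - 35)) + 2330) = (2123 + 119)/(-54 + 2330) = 2242/2276 = 2242*(1/2276) = 1121/1138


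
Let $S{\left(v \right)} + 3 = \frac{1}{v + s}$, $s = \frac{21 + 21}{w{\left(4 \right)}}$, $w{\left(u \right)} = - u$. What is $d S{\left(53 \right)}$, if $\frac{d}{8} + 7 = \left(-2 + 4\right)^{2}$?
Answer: $\frac{6072}{85} \approx 71.435$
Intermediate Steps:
$s = - \frac{21}{2}$ ($s = \frac{21 + 21}{\left(-1\right) 4} = \frac{42}{-4} = 42 \left(- \frac{1}{4}\right) = - \frac{21}{2} \approx -10.5$)
$S{\left(v \right)} = -3 + \frac{1}{- \frac{21}{2} + v}$ ($S{\left(v \right)} = -3 + \frac{1}{v - \frac{21}{2}} = -3 + \frac{1}{- \frac{21}{2} + v}$)
$d = -24$ ($d = -56 + 8 \left(-2 + 4\right)^{2} = -56 + 8 \cdot 2^{2} = -56 + 8 \cdot 4 = -56 + 32 = -24$)
$d S{\left(53 \right)} = - 24 \frac{65 - 318}{-21 + 2 \cdot 53} = - 24 \frac{65 - 318}{-21 + 106} = - 24 \cdot \frac{1}{85} \left(-253\right) = \left(-24\right) \left(- \frac{253}{85}\right) = \frac{6072}{85}$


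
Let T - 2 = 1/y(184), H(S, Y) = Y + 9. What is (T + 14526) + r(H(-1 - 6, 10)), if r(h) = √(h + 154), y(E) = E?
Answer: 2673153/184 + √173 ≈ 14541.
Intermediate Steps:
H(S, Y) = 9 + Y
r(h) = √(154 + h)
T = 369/184 (T = 2 + 1/184 = 369/184 ≈ 2.0054)
(T + 14526) + r(H(-1 - 6, 10)) = (369/184 + 14526) + √(154 + (9 + 10)) = 2673153/184 + √(154 + 19) = 2673153/184 + √173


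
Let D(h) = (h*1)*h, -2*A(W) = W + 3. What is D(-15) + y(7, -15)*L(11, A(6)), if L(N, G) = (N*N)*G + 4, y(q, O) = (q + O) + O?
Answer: 25313/2 ≈ 12657.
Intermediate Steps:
A(W) = -3/2 - W/2 (A(W) = -(W + 3)/2 = -(3 + W)/2 = -3/2 - W/2)
y(q, O) = q + 2*O (y(q, O) = (O + q) + O = q + 2*O)
L(N, G) = 4 + G*N**2 (L(N, G) = N**2*G + 4 = G*N**2 + 4 = 4 + G*N**2)
D(h) = h**2 (D(h) = h*h = h**2)
D(-15) + y(7, -15)*L(11, A(6)) = (-15)**2 + (7 + 2*(-15))*(4 + (-3/2 - 1/2*6)*11**2) = 225 + (7 - 30)*(4 + (-3/2 - 3)*121) = 225 - 23*(4 - 9/2*121) = 225 - 23*(4 - 1089/2) = 225 - 23*(-1081/2) = 225 + 24863/2 = 25313/2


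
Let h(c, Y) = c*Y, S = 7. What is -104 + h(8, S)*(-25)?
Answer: -1504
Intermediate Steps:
h(c, Y) = Y*c
-104 + h(8, S)*(-25) = -104 + (7*8)*(-25) = -104 + 56*(-25) = -104 - 1400 = -1504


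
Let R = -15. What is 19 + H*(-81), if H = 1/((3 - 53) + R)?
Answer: 1316/65 ≈ 20.246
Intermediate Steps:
H = -1/65 (H = 1/((3 - 53) - 15) = 1/(-50 - 15) = 1/(-65) = -1/65 ≈ -0.015385)
19 + H*(-81) = 19 - 1/65*(-81) = 19 + 81/65 = 1316/65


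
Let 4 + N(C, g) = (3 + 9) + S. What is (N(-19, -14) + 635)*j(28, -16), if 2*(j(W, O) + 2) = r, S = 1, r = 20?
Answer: 5152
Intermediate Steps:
N(C, g) = 9 (N(C, g) = -4 + ((3 + 9) + 1) = -4 + (12 + 1) = -4 + 13 = 9)
j(W, O) = 8 (j(W, O) = -2 + (½)*20 = -2 + 10 = 8)
(N(-19, -14) + 635)*j(28, -16) = (9 + 635)*8 = 644*8 = 5152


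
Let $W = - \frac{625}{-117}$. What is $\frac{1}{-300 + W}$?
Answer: $- \frac{117}{34475} \approx -0.0033938$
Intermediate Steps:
$W = \frac{625}{117}$ ($W = \left(-625\right) \left(- \frac{1}{117}\right) = \frac{625}{117} \approx 5.3419$)
$\frac{1}{-300 + W} = \frac{1}{-300 + \frac{625}{117}} = \frac{1}{- \frac{34475}{117}} = - \frac{117}{34475}$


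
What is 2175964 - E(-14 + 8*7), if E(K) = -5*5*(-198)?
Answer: 2171014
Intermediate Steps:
E(K) = 4950 (E(K) = -25*(-198) = 4950)
2175964 - E(-14 + 8*7) = 2175964 - 1*4950 = 2175964 - 4950 = 2171014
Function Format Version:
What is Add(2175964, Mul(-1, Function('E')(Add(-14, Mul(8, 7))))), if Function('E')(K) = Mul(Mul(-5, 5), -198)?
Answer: 2171014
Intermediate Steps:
Function('E')(K) = 4950 (Function('E')(K) = Mul(-25, -198) = 4950)
Add(2175964, Mul(-1, Function('E')(Add(-14, Mul(8, 7))))) = Add(2175964, Mul(-1, 4950)) = Add(2175964, -4950) = 2171014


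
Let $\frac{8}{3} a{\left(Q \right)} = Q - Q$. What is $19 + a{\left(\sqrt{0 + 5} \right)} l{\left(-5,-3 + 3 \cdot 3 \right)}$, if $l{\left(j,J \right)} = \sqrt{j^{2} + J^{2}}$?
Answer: $19$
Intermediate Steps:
$a{\left(Q \right)} = 0$ ($a{\left(Q \right)} = \frac{3 \left(Q - Q\right)}{8} = \frac{3}{8} \cdot 0 = 0$)
$l{\left(j,J \right)} = \sqrt{J^{2} + j^{2}}$
$19 + a{\left(\sqrt{0 + 5} \right)} l{\left(-5,-3 + 3 \cdot 3 \right)} = 19 + 0 \sqrt{\left(-3 + 3 \cdot 3\right)^{2} + \left(-5\right)^{2}} = 19 + 0 \sqrt{\left(-3 + 9\right)^{2} + 25} = 19 + 0 \sqrt{6^{2} + 25} = 19 + 0 \sqrt{36 + 25} = 19 + 0 \sqrt{61} = 19 + 0 = 19$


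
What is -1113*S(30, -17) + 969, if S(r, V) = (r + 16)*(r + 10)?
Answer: -2046951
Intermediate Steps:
S(r, V) = (10 + r)*(16 + r) (S(r, V) = (16 + r)*(10 + r) = (10 + r)*(16 + r))
-1113*S(30, -17) + 969 = -1113*(160 + 30² + 26*30) + 969 = -1113*(160 + 900 + 780) + 969 = -1113*1840 + 969 = -2047920 + 969 = -2046951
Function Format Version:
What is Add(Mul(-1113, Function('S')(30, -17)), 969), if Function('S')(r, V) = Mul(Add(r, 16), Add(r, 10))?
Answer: -2046951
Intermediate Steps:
Function('S')(r, V) = Mul(Add(10, r), Add(16, r)) (Function('S')(r, V) = Mul(Add(16, r), Add(10, r)) = Mul(Add(10, r), Add(16, r)))
Add(Mul(-1113, Function('S')(30, -17)), 969) = Add(Mul(-1113, Add(160, Pow(30, 2), Mul(26, 30))), 969) = Add(Mul(-1113, Add(160, 900, 780)), 969) = Add(Mul(-1113, 1840), 969) = Add(-2047920, 969) = -2046951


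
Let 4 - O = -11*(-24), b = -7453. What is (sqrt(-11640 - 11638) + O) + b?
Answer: -7713 + I*sqrt(23278) ≈ -7713.0 + 152.57*I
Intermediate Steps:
O = -260 (O = 4 - (-11)*(-24) = 4 - 1*264 = 4 - 264 = -260)
(sqrt(-11640 - 11638) + O) + b = (sqrt(-11640 - 11638) - 260) - 7453 = (sqrt(-23278) - 260) - 7453 = (I*sqrt(23278) - 260) - 7453 = (-260 + I*sqrt(23278)) - 7453 = -7713 + I*sqrt(23278)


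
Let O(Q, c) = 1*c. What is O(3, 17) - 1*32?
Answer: -15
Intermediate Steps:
O(Q, c) = c
O(3, 17) - 1*32 = 17 - 1*32 = 17 - 32 = -15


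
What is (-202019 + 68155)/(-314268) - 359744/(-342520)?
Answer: 4965847646/3363846105 ≈ 1.4762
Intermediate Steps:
(-202019 + 68155)/(-314268) - 359744/(-342520) = -133864*(-1/314268) - 359744*(-1/342520) = 33466/78567 + 44968/42815 = 4965847646/3363846105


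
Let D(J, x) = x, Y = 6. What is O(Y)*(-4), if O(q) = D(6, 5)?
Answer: -20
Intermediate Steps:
O(q) = 5
O(Y)*(-4) = 5*(-4) = -20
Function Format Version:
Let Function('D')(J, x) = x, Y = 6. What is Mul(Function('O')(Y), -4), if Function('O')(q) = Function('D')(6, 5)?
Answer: -20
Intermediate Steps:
Function('O')(q) = 5
Mul(Function('O')(Y), -4) = Mul(5, -4) = -20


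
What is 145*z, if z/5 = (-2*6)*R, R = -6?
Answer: 52200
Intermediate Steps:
z = 360 (z = 5*(-2*6*(-6)) = 5*(-12*(-6)) = 5*72 = 360)
145*z = 145*360 = 52200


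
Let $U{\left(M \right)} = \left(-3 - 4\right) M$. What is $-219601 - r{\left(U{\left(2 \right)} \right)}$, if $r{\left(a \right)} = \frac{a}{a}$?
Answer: $-219602$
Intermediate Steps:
$U{\left(M \right)} = - 7 M$
$r{\left(a \right)} = 1$
$-219601 - r{\left(U{\left(2 \right)} \right)} = -219601 - 1 = -219602$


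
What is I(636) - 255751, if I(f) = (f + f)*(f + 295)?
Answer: 928481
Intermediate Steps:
I(f) = 2*f*(295 + f) (I(f) = (2*f)*(295 + f) = 2*f*(295 + f))
I(636) - 255751 = 2*636*(295 + 636) - 255751 = 2*636*931 - 255751 = 1184232 - 255751 = 928481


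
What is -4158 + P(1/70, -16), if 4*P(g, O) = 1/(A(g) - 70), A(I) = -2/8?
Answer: -1168399/281 ≈ -4158.0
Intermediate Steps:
A(I) = -¼ (A(I) = -2*⅛ = -¼)
P(g, O) = -1/281 (P(g, O) = 1/(4*(-¼ - 70)) = 1/(4*(-281/4)) = (¼)*(-4/281) = -1/281)
-4158 + P(1/70, -16) = -4158 - 1/281 = -1168399/281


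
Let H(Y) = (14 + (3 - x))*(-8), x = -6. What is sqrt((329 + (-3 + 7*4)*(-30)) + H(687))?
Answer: 11*I*sqrt(5) ≈ 24.597*I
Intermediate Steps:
H(Y) = -184 (H(Y) = (14 + (3 - 1*(-6)))*(-8) = (14 + (3 + 6))*(-8) = (14 + 9)*(-8) = 23*(-8) = -184)
sqrt((329 + (-3 + 7*4)*(-30)) + H(687)) = sqrt((329 + (-3 + 7*4)*(-30)) - 184) = sqrt((329 + (-3 + 28)*(-30)) - 184) = sqrt((329 + 25*(-30)) - 184) = sqrt((329 - 750) - 184) = sqrt(-421 - 184) = sqrt(-605) = 11*I*sqrt(5)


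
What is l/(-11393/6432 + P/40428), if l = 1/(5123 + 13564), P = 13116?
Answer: -2407712/65098948863 ≈ -3.6985e-5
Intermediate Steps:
l = 1/18687 ≈ 5.3513e-5
l/(-11393/6432 + P/40428) = 1/(18687*(-11393/6432 + 13116/40428)) = 1/(18687*(-11393*1/6432 + 13116*(1/40428))) = 1/(18687*(-11393/6432 + 1093/3369)) = 1/(18687*(-3483649/2407712)) = (1/18687)*(-2407712/3483649) = -2407712/65098948863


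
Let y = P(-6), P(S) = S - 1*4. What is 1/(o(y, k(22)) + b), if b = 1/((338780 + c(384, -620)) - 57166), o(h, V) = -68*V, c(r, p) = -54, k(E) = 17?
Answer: -281560/325483359 ≈ -0.00086505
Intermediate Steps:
P(S) = -4 + S (P(S) = S - 4 = -4 + S)
y = -10 (y = -4 - 6 = -10)
b = 1/281560 (b = 1/((338780 - 54) - 57166) = 1/(338726 - 57166) = 1/281560 ≈ 3.5516e-6)
1/(o(y, k(22)) + b) = 1/(-68*17 + 1/281560) = 1/(-1156 + 1/281560) = 1/(-325483359/281560) = -281560/325483359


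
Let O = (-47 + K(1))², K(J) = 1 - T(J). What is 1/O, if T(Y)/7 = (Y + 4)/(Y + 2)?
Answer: 9/29929 ≈ 0.00030071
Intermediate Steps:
T(Y) = 7*(4 + Y)/(2 + Y) (T(Y) = 7*((Y + 4)/(Y + 2)) = 7*((4 + Y)/(2 + Y)) = 7*(4 + Y)/(2 + Y))
K(J) = 1 - 7*(4 + J)/(2 + J)
O = 29929/9 (O = (-47 + 2*(-13 - 3*1)/(2 + 1))² = (-47 + 2*(-13 - 3)/3)² = (-47 + 2*(⅓)*(-16))² = (-47 - 32/3)² = (-173/3)² = 29929/9 ≈ 3325.4)
1/O = 1/(29929/9) = 9/29929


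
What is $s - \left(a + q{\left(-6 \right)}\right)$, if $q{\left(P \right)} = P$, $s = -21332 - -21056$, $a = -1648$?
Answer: $1378$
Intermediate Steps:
$s = -276$ ($s = -21332 + 21056 = -276$)
$s - \left(a + q{\left(-6 \right)}\right) = -276 - \left(-1648 - 6\right) = -276 - -1654 = -276 + 1654 = 1378$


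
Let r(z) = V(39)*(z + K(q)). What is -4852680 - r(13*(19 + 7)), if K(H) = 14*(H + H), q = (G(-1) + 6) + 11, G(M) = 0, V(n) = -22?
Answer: -4834772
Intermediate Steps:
q = 17 (q = (0 + 6) + 11 = 6 + 11 = 17)
K(H) = 28*H (K(H) = 14*(2*H) = 28*H)
r(z) = -10472 - 22*z (r(z) = -22*(z + 28*17) = -22*(z + 476) = -22*(476 + z) = -10472 - 22*z)
-4852680 - r(13*(19 + 7)) = -4852680 - (-10472 - 286*(19 + 7)) = -4852680 - (-10472 - 286*26) = -4852680 - (-10472 - 22*338) = -4852680 - (-10472 - 7436) = -4852680 - 1*(-17908) = -4852680 + 17908 = -4834772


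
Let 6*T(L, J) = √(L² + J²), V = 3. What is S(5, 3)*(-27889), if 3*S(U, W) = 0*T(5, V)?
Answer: 0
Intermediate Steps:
T(L, J) = √(J² + L²)/6 (T(L, J) = √(L² + J²)/6 = √(J² + L²)/6)
S(U, W) = 0 (S(U, W) = (0*(√(3² + 5²)/6))/3 = (0*(√(9 + 25)/6))/3 = (0*(√34/6))/3 = (⅓)*0 = 0)
S(5, 3)*(-27889) = 0*(-27889) = 0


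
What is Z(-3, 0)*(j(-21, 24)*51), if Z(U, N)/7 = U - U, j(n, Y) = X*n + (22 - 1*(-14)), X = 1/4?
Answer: 0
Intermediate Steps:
X = 1/4 ≈ 0.25000
j(n, Y) = 36 + n/4 (j(n, Y) = n/4 + (22 - 1*(-14)) = n/4 + (22 + 14) = n/4 + 36 = 36 + n/4)
Z(U, N) = 0 (Z(U, N) = 7*(U - U) = 7*0 = 0)
Z(-3, 0)*(j(-21, 24)*51) = 0*((36 + (1/4)*(-21))*51) = 0*((36 - 21/4)*51) = 0*((123/4)*51) = 0*(6273/4) = 0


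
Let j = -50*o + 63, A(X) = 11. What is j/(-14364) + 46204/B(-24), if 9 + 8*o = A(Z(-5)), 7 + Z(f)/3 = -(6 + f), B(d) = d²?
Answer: 4608647/57456 ≈ 80.212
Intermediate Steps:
Z(f) = -39 - 3*f (Z(f) = -21 + 3*(-(6 + f)) = -21 + 3*(-6 - f) = -21 + (-18 - 3*f) = -39 - 3*f)
o = ¼ (o = -9/8 + (⅛)*11 = -9/8 + 11/8 = ¼ ≈ 0.25000)
j = 101/2 (j = -50*¼ + 63 = -25/2 + 63 = 101/2 ≈ 50.500)
j/(-14364) + 46204/B(-24) = (101/2)/(-14364) + 46204/((-24)²) = (101/2)*(-1/14364) + 46204/576 = -101/28728 + 46204*(1/576) = -101/28728 + 11551/144 = 4608647/57456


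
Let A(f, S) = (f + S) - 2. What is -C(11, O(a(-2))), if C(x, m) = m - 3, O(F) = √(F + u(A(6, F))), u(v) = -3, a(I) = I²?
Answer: 2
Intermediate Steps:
A(f, S) = -2 + S + f (A(f, S) = (S + f) - 2 = -2 + S + f)
O(F) = √(-3 + F) (O(F) = √(F - 3) = √(-3 + F))
C(x, m) = -3 + m
-C(11, O(a(-2))) = -(-3 + √(-3 + (-2)²)) = -(-3 + √(-3 + 4)) = -(-3 + √1) = -(-3 + 1) = -1*(-2) = 2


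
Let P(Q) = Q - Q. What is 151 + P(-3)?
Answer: 151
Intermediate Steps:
P(Q) = 0
151 + P(-3) = 151 + 0 = 151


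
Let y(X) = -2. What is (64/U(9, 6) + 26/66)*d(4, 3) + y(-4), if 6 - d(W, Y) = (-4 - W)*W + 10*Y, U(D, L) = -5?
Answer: -16706/165 ≈ -101.25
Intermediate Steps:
d(W, Y) = 6 - 10*Y - W*(-4 - W) (d(W, Y) = 6 - ((-4 - W)*W + 10*Y) = 6 - (W*(-4 - W) + 10*Y) = 6 - (10*Y + W*(-4 - W)) = 6 + (-10*Y - W*(-4 - W)) = 6 - 10*Y - W*(-4 - W))
(64/U(9, 6) + 26/66)*d(4, 3) + y(-4) = (64/(-5) + 26/66)*(6 + 4**2 - 10*3 + 4*4) - 2 = (64*(-1/5) + 26*(1/66))*(6 + 16 - 30 + 16) - 2 = (-64/5 + 13/33)*8 - 2 = -2047/165*8 - 2 = -16376/165 - 2 = -16706/165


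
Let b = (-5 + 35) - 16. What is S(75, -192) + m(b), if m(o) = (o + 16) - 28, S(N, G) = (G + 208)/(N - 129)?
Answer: 46/27 ≈ 1.7037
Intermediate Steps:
S(N, G) = (208 + G)/(-129 + N)
b = 14 (b = 30 - 16 = 14)
m(o) = -12 + o (m(o) = (16 + o) - 28 = -12 + o)
S(75, -192) + m(b) = (208 - 192)/(-129 + 75) + (-12 + 14) = 16/(-54) + 2 = -1/54*16 + 2 = -8/27 + 2 = 46/27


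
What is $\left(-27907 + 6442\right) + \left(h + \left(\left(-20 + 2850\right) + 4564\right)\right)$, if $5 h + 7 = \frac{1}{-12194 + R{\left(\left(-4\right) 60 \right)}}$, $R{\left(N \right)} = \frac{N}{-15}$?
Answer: $- \frac{856868437}{60890} \approx -14072.0$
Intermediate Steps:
$R{\left(N \right)} = - \frac{N}{15}$ ($R{\left(N \right)} = N \left(- \frac{1}{15}\right) = - \frac{N}{15}$)
$h = - \frac{85247}{60890}$ ($h = - \frac{7}{5} + \frac{1}{5 \left(-12194 - \frac{\left(-4\right) 60}{15}\right)} = - \frac{7}{5} + \frac{1}{5 \left(-12194 - -16\right)} = - \frac{7}{5} + \frac{1}{5 \left(-12194 + 16\right)} = - \frac{7}{5} + \frac{1}{5 \left(-12178\right)} = - \frac{7}{5} + \frac{1}{5} \left(- \frac{1}{12178}\right) = - \frac{7}{5} - \frac{1}{60890} = - \frac{85247}{60890} \approx -1.4$)
$\left(-27907 + 6442\right) + \left(h + \left(\left(-20 + 2850\right) + 4564\right)\right) = \left(-27907 + 6442\right) + \left(- \frac{85247}{60890} + \left(\left(-20 + 2850\right) + 4564\right)\right) = -21465 + \left(- \frac{85247}{60890} + \left(2830 + 4564\right)\right) = -21465 + \left(- \frac{85247}{60890} + 7394\right) = -21465 + \frac{450135413}{60890} = - \frac{856868437}{60890}$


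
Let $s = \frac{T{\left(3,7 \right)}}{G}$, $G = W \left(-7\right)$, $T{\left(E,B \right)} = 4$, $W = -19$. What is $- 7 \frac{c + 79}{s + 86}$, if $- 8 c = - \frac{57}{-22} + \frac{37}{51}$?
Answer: $- \frac{656711573}{102703392} \approx -6.3943$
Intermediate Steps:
$c = - \frac{3721}{8976}$ ($c = - \frac{- \frac{57}{-22} + \frac{37}{51}}{8} = - \frac{\left(-57\right) \left(- \frac{1}{22}\right) + 37 \cdot \frac{1}{51}}{8} = - \frac{\frac{57}{22} + \frac{37}{51}}{8} = \left(- \frac{1}{8}\right) \frac{3721}{1122} = - \frac{3721}{8976} \approx -0.41455$)
$G = 133$ ($G = \left(-19\right) \left(-7\right) = 133$)
$s = \frac{4}{133} \approx 0.030075$
$- 7 \frac{c + 79}{s + 86} = - 7 \frac{- \frac{3721}{8976} + 79}{\frac{4}{133} + 86} = - 7 \frac{705383}{8976 \cdot \frac{11442}{133}} = - 7 \cdot \frac{705383}{8976} \cdot \frac{133}{11442} = \left(-7\right) \frac{93815939}{102703392} = - \frac{656711573}{102703392}$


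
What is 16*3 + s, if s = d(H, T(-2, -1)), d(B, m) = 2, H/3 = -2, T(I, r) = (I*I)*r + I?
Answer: 50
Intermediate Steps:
T(I, r) = I + r*I² (T(I, r) = I²*r + I = r*I² + I = I + r*I²)
H = -6 (H = 3*(-2) = -6)
s = 2
16*3 + s = 16*3 + 2 = 48 + 2 = 50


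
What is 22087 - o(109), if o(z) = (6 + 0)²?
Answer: 22051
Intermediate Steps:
o(z) = 36 (o(z) = 6² = 36)
22087 - o(109) = 22087 - 1*36 = 22087 - 36 = 22051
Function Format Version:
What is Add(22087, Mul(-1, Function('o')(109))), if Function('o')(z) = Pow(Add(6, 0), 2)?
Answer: 22051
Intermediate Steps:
Function('o')(z) = 36 (Function('o')(z) = Pow(6, 2) = 36)
Add(22087, Mul(-1, Function('o')(109))) = Add(22087, Mul(-1, 36)) = Add(22087, -36) = 22051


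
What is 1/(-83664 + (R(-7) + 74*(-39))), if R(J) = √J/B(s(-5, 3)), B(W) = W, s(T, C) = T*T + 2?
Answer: -63094950/5460867922507 - 27*I*√7/5460867922507 ≈ -1.1554e-5 - 1.3081e-11*I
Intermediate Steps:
s(T, C) = 2 + T² (s(T, C) = T² + 2 = 2 + T²)
R(J) = √J/27 (R(J) = √J/(2 + (-5)²) = √J/(2 + 25) = √J/27)
1/(-83664 + (R(-7) + 74*(-39))) = 1/(-83664 + (√(-7)/27 + 74*(-39))) = 1/(-83664 + ((I*√7)/27 - 2886)) = 1/(-83664 + (I*√7/27 - 2886)) = 1/(-83664 + (-2886 + I*√7/27)) = 1/(-86550 + I*√7/27)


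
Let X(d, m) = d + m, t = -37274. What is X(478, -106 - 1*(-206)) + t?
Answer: -36696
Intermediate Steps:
X(478, -106 - 1*(-206)) + t = (478 + (-106 - 1*(-206))) - 37274 = (478 + (-106 + 206)) - 37274 = (478 + 100) - 37274 = 578 - 37274 = -36696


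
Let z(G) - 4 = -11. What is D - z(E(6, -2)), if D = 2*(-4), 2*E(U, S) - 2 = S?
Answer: -1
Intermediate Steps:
E(U, S) = 1 + S/2
z(G) = -7 (z(G) = 4 - 11 = -7)
D = -8
D - z(E(6, -2)) = -8 - 1*(-7) = -8 + 7 = -1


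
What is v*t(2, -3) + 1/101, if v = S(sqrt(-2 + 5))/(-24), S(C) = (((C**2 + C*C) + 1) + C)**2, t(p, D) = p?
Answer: -1310/303 - 7*sqrt(3)/6 ≈ -6.3442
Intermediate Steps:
S(C) = (1 + C + 2*C**2)**2 (S(C) = (((C**2 + C**2) + 1) + C)**2 = ((2*C**2 + 1) + C)**2 = ((1 + 2*C**2) + C)**2 = (1 + C + 2*C**2)**2)
v = -(7 + sqrt(3))**2/24 (v = (1 + sqrt(-2 + 5) + 2*(sqrt(-2 + 5))**2)**2/(-24) = (1 + sqrt(3) + 2*(sqrt(3))**2)**2*(-1/24) = (1 + sqrt(3) + 2*3)**2*(-1/24) = (1 + sqrt(3) + 6)**2*(-1/24) = (7 + sqrt(3))**2*(-1/24) = -(7 + sqrt(3))**2/24 ≈ -3.1770)
v*t(2, -3) + 1/101 = -(7 + sqrt(3))**2/24*2 + 1/101 = -(7 + sqrt(3))**2/12 + 1/101 = 1/101 - (7 + sqrt(3))**2/12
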